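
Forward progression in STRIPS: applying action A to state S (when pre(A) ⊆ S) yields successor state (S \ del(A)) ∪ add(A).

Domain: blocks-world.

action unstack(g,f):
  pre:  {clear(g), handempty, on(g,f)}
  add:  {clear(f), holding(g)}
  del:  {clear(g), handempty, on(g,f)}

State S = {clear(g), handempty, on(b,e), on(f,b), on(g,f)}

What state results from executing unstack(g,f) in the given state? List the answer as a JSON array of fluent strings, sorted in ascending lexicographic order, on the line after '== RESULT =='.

Compute (S \ del) ∪ add:
  pre ⊆ S: {clear(g), handempty, on(g,f)} ⊆ S  — applicable
  S \ del = {on(b,e), on(f,b)}
  ∪ add   = {clear(f), holding(g), on(b,e), on(f,b)}

== RESULT ==
["clear(f)", "holding(g)", "on(b,e)", "on(f,b)"]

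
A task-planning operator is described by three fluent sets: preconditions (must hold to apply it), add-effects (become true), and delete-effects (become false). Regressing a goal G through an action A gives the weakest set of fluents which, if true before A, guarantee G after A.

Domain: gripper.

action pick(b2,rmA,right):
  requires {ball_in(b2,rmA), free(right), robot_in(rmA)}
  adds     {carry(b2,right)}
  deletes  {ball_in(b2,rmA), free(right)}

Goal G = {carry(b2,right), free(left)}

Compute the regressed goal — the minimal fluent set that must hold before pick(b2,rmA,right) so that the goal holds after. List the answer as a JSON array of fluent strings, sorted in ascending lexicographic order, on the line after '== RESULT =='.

Regress:
  G ∩ del = {}  (empty — regression defined)
  G \ add = {carry(b2,right), free(left)} \ {carry(b2,right)} = {free(left)}
  ∪ pre   = {free(left)} ∪ {ball_in(b2,rmA), free(right), robot_in(rmA)}
          = {ball_in(b2,rmA), free(left), free(right), robot_in(rmA)}

== RESULT ==
["ball_in(b2,rmA)", "free(left)", "free(right)", "robot_in(rmA)"]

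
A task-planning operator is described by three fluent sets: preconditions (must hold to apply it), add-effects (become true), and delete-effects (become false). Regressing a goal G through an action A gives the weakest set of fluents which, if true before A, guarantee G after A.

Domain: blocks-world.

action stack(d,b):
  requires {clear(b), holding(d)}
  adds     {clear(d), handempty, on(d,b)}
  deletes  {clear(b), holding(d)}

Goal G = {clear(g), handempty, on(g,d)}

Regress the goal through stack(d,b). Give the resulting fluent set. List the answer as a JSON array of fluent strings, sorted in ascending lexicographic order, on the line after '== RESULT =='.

Regress:
  G ∩ del = {}  (empty — regression defined)
  G \ add = {clear(g), handempty, on(g,d)} \ {clear(d), handempty, on(d,b)} = {clear(g), on(g,d)}
  ∪ pre   = {clear(g), on(g,d)} ∪ {clear(b), holding(d)}
          = {clear(b), clear(g), holding(d), on(g,d)}

== RESULT ==
["clear(b)", "clear(g)", "holding(d)", "on(g,d)"]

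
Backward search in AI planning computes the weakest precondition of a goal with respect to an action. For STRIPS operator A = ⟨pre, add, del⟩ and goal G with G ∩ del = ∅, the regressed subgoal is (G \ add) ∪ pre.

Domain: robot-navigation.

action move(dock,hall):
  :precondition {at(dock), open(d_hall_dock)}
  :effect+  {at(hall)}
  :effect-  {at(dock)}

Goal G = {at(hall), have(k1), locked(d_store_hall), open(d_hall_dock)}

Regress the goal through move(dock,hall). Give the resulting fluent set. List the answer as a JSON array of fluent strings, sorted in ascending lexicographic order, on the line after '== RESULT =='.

Compute (G \ add) ∪ pre:
  G ∩ del = {}  (empty — regression defined)
  G \ add = {at(hall), have(k1), locked(d_store_hall), open(d_hall_dock)} \ {at(hall)} = {have(k1), locked(d_store_hall), open(d_hall_dock)}
  ∪ pre   = {have(k1), locked(d_store_hall), open(d_hall_dock)} ∪ {at(dock), open(d_hall_dock)}
          = {at(dock), have(k1), locked(d_store_hall), open(d_hall_dock)}

== RESULT ==
["at(dock)", "have(k1)", "locked(d_store_hall)", "open(d_hall_dock)"]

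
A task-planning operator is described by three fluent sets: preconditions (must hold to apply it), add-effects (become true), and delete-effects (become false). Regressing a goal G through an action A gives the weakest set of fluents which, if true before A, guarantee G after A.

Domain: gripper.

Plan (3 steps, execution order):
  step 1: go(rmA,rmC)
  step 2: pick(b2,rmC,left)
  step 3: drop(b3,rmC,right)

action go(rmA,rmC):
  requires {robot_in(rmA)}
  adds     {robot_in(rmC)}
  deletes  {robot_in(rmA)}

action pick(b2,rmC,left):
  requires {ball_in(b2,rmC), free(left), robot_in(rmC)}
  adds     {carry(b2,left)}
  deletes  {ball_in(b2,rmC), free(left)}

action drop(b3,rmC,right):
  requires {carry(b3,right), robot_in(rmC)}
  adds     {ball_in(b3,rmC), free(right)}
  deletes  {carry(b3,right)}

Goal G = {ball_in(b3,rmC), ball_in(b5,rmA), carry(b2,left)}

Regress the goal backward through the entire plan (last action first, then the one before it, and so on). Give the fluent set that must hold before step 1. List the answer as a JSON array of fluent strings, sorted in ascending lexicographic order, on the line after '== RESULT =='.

Regress step by step:
  through step 3 (drop(b3,rmC,right)): drop {ball_in(b3,rmC)}, keep {ball_in(b5,rmA), carry(b2,left)}, require {carry(b3,right), robot_in(rmC)}
    → {ball_in(b5,rmA), carry(b2,left), carry(b3,right), robot_in(rmC)}
  through step 2 (pick(b2,rmC,left)): drop {carry(b2,left)}, keep {ball_in(b5,rmA), carry(b3,right), robot_in(rmC)}, require {ball_in(b2,rmC), free(left), robot_in(rmC)}
    → {ball_in(b2,rmC), ball_in(b5,rmA), carry(b3,right), free(left), robot_in(rmC)}
  through step 1 (go(rmA,rmC)): drop {robot_in(rmC)}, keep {ball_in(b2,rmC), ball_in(b5,rmA), carry(b3,right), free(left)}, require {robot_in(rmA)}
    → {ball_in(b2,rmC), ball_in(b5,rmA), carry(b3,right), free(left), robot_in(rmA)}

== RESULT ==
["ball_in(b2,rmC)", "ball_in(b5,rmA)", "carry(b3,right)", "free(left)", "robot_in(rmA)"]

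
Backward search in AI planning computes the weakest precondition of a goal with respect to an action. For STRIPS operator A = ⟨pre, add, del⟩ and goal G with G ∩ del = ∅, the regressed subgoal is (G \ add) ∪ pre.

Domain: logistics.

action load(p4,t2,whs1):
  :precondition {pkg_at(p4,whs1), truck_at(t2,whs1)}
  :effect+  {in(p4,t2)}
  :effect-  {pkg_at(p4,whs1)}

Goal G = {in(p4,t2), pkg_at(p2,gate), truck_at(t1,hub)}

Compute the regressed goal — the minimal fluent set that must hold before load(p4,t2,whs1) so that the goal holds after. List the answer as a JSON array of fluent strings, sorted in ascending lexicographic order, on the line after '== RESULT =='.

Regress:
  G ∩ del = {}  (empty — regression defined)
  G \ add = {in(p4,t2), pkg_at(p2,gate), truck_at(t1,hub)} \ {in(p4,t2)} = {pkg_at(p2,gate), truck_at(t1,hub)}
  ∪ pre   = {pkg_at(p2,gate), truck_at(t1,hub)} ∪ {pkg_at(p4,whs1), truck_at(t2,whs1)}
          = {pkg_at(p2,gate), pkg_at(p4,whs1), truck_at(t1,hub), truck_at(t2,whs1)}

== RESULT ==
["pkg_at(p2,gate)", "pkg_at(p4,whs1)", "truck_at(t1,hub)", "truck_at(t2,whs1)"]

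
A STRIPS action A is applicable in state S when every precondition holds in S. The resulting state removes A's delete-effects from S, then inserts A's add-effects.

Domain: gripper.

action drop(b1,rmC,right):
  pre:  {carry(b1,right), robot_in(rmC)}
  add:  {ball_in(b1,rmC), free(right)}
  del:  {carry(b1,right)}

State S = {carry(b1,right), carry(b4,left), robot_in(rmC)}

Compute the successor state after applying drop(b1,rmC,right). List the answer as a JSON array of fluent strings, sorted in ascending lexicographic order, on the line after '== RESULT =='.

Progress:
  pre ⊆ S: {carry(b1,right), robot_in(rmC)} ⊆ S  — applicable
  S \ del = {carry(b4,left), robot_in(rmC)}
  ∪ add   = {ball_in(b1,rmC), carry(b4,left), free(right), robot_in(rmC)}

== RESULT ==
["ball_in(b1,rmC)", "carry(b4,left)", "free(right)", "robot_in(rmC)"]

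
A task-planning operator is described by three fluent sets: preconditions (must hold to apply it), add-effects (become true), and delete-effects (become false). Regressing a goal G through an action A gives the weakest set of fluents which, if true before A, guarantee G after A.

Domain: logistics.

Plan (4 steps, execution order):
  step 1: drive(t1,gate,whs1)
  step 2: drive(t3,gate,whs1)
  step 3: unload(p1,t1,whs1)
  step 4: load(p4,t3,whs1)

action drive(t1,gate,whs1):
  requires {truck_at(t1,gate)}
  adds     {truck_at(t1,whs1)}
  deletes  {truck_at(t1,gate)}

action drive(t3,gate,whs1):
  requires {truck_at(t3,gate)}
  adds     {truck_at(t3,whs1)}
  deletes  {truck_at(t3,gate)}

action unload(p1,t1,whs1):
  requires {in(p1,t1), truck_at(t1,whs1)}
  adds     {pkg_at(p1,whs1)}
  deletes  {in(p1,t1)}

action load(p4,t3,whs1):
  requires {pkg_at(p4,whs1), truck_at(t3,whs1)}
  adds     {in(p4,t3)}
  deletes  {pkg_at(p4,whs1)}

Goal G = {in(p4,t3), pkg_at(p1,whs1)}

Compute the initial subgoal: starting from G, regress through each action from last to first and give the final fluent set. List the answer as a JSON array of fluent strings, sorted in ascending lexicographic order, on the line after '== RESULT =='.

Work backward from the goal:
  through step 4 (load(p4,t3,whs1)): drop {in(p4,t3)}, keep {pkg_at(p1,whs1)}, require {pkg_at(p4,whs1), truck_at(t3,whs1)}
    → {pkg_at(p1,whs1), pkg_at(p4,whs1), truck_at(t3,whs1)}
  through step 3 (unload(p1,t1,whs1)): drop {pkg_at(p1,whs1)}, keep {pkg_at(p4,whs1), truck_at(t3,whs1)}, require {in(p1,t1), truck_at(t1,whs1)}
    → {in(p1,t1), pkg_at(p4,whs1), truck_at(t1,whs1), truck_at(t3,whs1)}
  through step 2 (drive(t3,gate,whs1)): drop {truck_at(t3,whs1)}, keep {in(p1,t1), pkg_at(p4,whs1), truck_at(t1,whs1)}, require {truck_at(t3,gate)}
    → {in(p1,t1), pkg_at(p4,whs1), truck_at(t1,whs1), truck_at(t3,gate)}
  through step 1 (drive(t1,gate,whs1)): drop {truck_at(t1,whs1)}, keep {in(p1,t1), pkg_at(p4,whs1), truck_at(t3,gate)}, require {truck_at(t1,gate)}
    → {in(p1,t1), pkg_at(p4,whs1), truck_at(t1,gate), truck_at(t3,gate)}

== RESULT ==
["in(p1,t1)", "pkg_at(p4,whs1)", "truck_at(t1,gate)", "truck_at(t3,gate)"]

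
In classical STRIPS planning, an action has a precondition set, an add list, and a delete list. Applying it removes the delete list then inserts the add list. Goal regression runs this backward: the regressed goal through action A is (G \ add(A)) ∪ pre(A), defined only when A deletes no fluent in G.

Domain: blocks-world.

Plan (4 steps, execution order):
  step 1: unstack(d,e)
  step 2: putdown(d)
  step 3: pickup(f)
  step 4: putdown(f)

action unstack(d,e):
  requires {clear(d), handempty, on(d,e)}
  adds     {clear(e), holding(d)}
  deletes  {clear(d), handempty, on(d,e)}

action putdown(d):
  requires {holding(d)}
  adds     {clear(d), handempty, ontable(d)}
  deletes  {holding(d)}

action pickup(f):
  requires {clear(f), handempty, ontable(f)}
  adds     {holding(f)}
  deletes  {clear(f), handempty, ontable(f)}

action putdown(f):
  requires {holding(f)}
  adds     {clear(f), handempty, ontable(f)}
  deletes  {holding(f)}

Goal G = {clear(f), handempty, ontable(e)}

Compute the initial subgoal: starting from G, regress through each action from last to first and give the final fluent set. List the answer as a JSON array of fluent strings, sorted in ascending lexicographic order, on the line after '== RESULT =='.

Regress step by step:
  through step 4 (putdown(f)): drop {clear(f), handempty}, keep {ontable(e)}, require {holding(f)}
    → {holding(f), ontable(e)}
  through step 3 (pickup(f)): drop {holding(f)}, keep {ontable(e)}, require {clear(f), handempty, ontable(f)}
    → {clear(f), handempty, ontable(e), ontable(f)}
  through step 2 (putdown(d)): drop {handempty}, keep {clear(f), ontable(e), ontable(f)}, require {holding(d)}
    → {clear(f), holding(d), ontable(e), ontable(f)}
  through step 1 (unstack(d,e)): drop {holding(d)}, keep {clear(f), ontable(e), ontable(f)}, require {clear(d), handempty, on(d,e)}
    → {clear(d), clear(f), handempty, on(d,e), ontable(e), ontable(f)}

== RESULT ==
["clear(d)", "clear(f)", "handempty", "on(d,e)", "ontable(e)", "ontable(f)"]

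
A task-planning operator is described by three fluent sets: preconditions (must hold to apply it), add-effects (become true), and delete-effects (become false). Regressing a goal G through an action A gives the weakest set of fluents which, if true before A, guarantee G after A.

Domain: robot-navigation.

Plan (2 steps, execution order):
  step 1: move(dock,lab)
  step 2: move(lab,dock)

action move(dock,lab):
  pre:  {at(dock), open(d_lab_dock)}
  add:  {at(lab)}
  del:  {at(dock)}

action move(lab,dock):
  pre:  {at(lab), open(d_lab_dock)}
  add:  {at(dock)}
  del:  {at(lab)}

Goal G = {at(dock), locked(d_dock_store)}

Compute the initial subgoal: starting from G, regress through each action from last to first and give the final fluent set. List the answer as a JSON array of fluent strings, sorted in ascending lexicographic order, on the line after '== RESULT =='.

Regress step by step:
  through step 2 (move(lab,dock)): drop {at(dock)}, keep {locked(d_dock_store)}, require {at(lab), open(d_lab_dock)}
    → {at(lab), locked(d_dock_store), open(d_lab_dock)}
  through step 1 (move(dock,lab)): drop {at(lab)}, keep {locked(d_dock_store), open(d_lab_dock)}, require {at(dock), open(d_lab_dock)}
    → {at(dock), locked(d_dock_store), open(d_lab_dock)}

== RESULT ==
["at(dock)", "locked(d_dock_store)", "open(d_lab_dock)"]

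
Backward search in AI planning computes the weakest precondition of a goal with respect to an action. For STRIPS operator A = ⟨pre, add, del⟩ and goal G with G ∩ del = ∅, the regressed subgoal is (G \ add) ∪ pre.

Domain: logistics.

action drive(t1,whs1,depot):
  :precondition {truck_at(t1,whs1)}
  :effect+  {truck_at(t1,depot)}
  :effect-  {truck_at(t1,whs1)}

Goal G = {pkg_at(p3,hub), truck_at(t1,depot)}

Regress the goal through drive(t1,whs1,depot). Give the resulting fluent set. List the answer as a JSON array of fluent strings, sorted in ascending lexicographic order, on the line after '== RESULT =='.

Compute (G \ add) ∪ pre:
  G ∩ del = {}  (empty — regression defined)
  G \ add = {pkg_at(p3,hub), truck_at(t1,depot)} \ {truck_at(t1,depot)} = {pkg_at(p3,hub)}
  ∪ pre   = {pkg_at(p3,hub)} ∪ {truck_at(t1,whs1)}
          = {pkg_at(p3,hub), truck_at(t1,whs1)}

== RESULT ==
["pkg_at(p3,hub)", "truck_at(t1,whs1)"]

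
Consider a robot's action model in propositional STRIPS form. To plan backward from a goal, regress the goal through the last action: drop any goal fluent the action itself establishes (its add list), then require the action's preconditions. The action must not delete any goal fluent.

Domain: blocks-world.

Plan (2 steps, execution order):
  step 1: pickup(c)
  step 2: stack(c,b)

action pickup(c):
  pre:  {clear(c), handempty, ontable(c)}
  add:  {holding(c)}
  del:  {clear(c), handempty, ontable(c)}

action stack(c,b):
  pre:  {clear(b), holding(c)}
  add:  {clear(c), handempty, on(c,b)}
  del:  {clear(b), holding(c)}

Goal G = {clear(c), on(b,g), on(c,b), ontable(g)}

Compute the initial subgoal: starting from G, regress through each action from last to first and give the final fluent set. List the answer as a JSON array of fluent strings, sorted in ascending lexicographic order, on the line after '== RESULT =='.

Regress step by step:
  through step 2 (stack(c,b)): drop {clear(c), on(c,b)}, keep {on(b,g), ontable(g)}, require {clear(b), holding(c)}
    → {clear(b), holding(c), on(b,g), ontable(g)}
  through step 1 (pickup(c)): drop {holding(c)}, keep {clear(b), on(b,g), ontable(g)}, require {clear(c), handempty, ontable(c)}
    → {clear(b), clear(c), handempty, on(b,g), ontable(c), ontable(g)}

== RESULT ==
["clear(b)", "clear(c)", "handempty", "on(b,g)", "ontable(c)", "ontable(g)"]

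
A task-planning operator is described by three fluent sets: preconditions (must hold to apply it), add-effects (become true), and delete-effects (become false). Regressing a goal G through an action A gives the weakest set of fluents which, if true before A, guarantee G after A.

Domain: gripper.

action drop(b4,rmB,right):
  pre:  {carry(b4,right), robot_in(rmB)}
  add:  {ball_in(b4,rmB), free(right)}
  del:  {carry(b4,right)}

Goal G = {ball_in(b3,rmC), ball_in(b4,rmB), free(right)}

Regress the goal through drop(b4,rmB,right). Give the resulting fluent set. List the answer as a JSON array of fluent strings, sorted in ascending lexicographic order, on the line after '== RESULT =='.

Regress:
  G ∩ del = {}  (empty — regression defined)
  G \ add = {ball_in(b3,rmC), ball_in(b4,rmB), free(right)} \ {ball_in(b4,rmB), free(right)} = {ball_in(b3,rmC)}
  ∪ pre   = {ball_in(b3,rmC)} ∪ {carry(b4,right), robot_in(rmB)}
          = {ball_in(b3,rmC), carry(b4,right), robot_in(rmB)}

== RESULT ==
["ball_in(b3,rmC)", "carry(b4,right)", "robot_in(rmB)"]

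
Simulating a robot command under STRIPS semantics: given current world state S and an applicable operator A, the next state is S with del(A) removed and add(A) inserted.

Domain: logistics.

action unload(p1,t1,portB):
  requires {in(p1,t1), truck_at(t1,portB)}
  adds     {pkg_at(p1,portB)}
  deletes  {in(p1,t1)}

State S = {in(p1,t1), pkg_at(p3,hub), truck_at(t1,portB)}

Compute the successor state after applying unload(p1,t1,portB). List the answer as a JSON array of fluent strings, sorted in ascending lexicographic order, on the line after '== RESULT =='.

Compute (S \ del) ∪ add:
  pre ⊆ S: {in(p1,t1), truck_at(t1,portB)} ⊆ S  — applicable
  S \ del = {pkg_at(p3,hub), truck_at(t1,portB)}
  ∪ add   = {pkg_at(p1,portB), pkg_at(p3,hub), truck_at(t1,portB)}

== RESULT ==
["pkg_at(p1,portB)", "pkg_at(p3,hub)", "truck_at(t1,portB)"]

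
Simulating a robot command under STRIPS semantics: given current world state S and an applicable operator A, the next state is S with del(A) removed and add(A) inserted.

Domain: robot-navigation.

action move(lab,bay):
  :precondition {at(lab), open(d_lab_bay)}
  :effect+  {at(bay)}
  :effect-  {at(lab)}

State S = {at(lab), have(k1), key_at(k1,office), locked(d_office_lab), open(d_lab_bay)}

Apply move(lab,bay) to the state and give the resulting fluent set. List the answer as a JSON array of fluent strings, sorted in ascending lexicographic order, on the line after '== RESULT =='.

Compute (S \ del) ∪ add:
  pre ⊆ S: {at(lab), open(d_lab_bay)} ⊆ S  — applicable
  S \ del = {have(k1), key_at(k1,office), locked(d_office_lab), open(d_lab_bay)}
  ∪ add   = {at(bay), have(k1), key_at(k1,office), locked(d_office_lab), open(d_lab_bay)}

== RESULT ==
["at(bay)", "have(k1)", "key_at(k1,office)", "locked(d_office_lab)", "open(d_lab_bay)"]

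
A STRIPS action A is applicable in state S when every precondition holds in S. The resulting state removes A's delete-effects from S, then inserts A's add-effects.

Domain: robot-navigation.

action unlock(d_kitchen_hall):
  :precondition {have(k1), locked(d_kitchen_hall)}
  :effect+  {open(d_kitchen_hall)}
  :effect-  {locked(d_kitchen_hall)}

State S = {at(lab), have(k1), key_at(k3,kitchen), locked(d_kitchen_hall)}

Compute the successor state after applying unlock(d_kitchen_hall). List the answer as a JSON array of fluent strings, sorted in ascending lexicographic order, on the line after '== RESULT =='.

Compute (S \ del) ∪ add:
  pre ⊆ S: {have(k1), locked(d_kitchen_hall)} ⊆ S  — applicable
  S \ del = {at(lab), have(k1), key_at(k3,kitchen)}
  ∪ add   = {at(lab), have(k1), key_at(k3,kitchen), open(d_kitchen_hall)}

== RESULT ==
["at(lab)", "have(k1)", "key_at(k3,kitchen)", "open(d_kitchen_hall)"]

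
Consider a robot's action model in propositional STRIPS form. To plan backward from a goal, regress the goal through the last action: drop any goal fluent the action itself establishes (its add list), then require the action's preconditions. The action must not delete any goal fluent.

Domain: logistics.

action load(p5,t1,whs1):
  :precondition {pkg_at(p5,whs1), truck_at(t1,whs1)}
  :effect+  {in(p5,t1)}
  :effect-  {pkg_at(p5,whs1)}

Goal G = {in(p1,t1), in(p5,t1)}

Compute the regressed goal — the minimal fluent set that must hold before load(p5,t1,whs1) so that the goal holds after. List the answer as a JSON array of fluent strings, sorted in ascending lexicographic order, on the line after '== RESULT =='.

Regress:
  G ∩ del = {}  (empty — regression defined)
  G \ add = {in(p1,t1), in(p5,t1)} \ {in(p5,t1)} = {in(p1,t1)}
  ∪ pre   = {in(p1,t1)} ∪ {pkg_at(p5,whs1), truck_at(t1,whs1)}
          = {in(p1,t1), pkg_at(p5,whs1), truck_at(t1,whs1)}

== RESULT ==
["in(p1,t1)", "pkg_at(p5,whs1)", "truck_at(t1,whs1)"]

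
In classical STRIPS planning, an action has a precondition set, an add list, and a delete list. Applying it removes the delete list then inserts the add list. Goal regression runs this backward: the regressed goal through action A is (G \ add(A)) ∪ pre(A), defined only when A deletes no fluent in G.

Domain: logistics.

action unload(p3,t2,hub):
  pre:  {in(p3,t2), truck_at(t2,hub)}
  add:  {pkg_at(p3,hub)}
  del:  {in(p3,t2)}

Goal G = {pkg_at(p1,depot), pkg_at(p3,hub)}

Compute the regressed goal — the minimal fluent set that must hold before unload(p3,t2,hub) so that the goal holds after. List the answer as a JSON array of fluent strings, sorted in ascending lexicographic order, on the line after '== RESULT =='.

Compute (G \ add) ∪ pre:
  G ∩ del = {}  (empty — regression defined)
  G \ add = {pkg_at(p1,depot), pkg_at(p3,hub)} \ {pkg_at(p3,hub)} = {pkg_at(p1,depot)}
  ∪ pre   = {pkg_at(p1,depot)} ∪ {in(p3,t2), truck_at(t2,hub)}
          = {in(p3,t2), pkg_at(p1,depot), truck_at(t2,hub)}

== RESULT ==
["in(p3,t2)", "pkg_at(p1,depot)", "truck_at(t2,hub)"]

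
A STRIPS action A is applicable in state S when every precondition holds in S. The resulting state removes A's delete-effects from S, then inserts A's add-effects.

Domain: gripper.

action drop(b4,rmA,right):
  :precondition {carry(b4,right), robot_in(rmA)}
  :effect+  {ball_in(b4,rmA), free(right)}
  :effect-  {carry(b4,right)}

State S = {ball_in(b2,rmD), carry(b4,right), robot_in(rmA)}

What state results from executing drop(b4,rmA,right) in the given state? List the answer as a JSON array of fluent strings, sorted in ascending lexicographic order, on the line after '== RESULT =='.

Progress:
  pre ⊆ S: {carry(b4,right), robot_in(rmA)} ⊆ S  — applicable
  S \ del = {ball_in(b2,rmD), robot_in(rmA)}
  ∪ add   = {ball_in(b2,rmD), ball_in(b4,rmA), free(right), robot_in(rmA)}

== RESULT ==
["ball_in(b2,rmD)", "ball_in(b4,rmA)", "free(right)", "robot_in(rmA)"]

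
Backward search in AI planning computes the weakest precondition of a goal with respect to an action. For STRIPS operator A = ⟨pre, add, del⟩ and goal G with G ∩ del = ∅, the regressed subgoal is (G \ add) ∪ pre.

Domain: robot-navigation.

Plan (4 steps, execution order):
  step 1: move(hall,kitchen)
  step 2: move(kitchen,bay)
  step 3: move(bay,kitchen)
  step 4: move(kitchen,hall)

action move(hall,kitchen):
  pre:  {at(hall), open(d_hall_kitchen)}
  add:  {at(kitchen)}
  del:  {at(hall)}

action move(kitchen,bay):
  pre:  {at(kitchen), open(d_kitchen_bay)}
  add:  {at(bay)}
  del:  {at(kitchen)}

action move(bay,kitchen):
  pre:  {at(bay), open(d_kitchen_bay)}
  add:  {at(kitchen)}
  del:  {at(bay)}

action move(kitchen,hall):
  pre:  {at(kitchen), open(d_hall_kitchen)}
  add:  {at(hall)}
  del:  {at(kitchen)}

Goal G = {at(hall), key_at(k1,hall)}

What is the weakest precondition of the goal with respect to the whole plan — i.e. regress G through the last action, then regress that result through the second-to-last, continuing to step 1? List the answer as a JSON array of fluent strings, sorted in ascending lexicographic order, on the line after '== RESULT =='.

Work backward from the goal:
  through step 4 (move(kitchen,hall)): drop {at(hall)}, keep {key_at(k1,hall)}, require {at(kitchen), open(d_hall_kitchen)}
    → {at(kitchen), key_at(k1,hall), open(d_hall_kitchen)}
  through step 3 (move(bay,kitchen)): drop {at(kitchen)}, keep {key_at(k1,hall), open(d_hall_kitchen)}, require {at(bay), open(d_kitchen_bay)}
    → {at(bay), key_at(k1,hall), open(d_hall_kitchen), open(d_kitchen_bay)}
  through step 2 (move(kitchen,bay)): drop {at(bay)}, keep {key_at(k1,hall), open(d_hall_kitchen), open(d_kitchen_bay)}, require {at(kitchen), open(d_kitchen_bay)}
    → {at(kitchen), key_at(k1,hall), open(d_hall_kitchen), open(d_kitchen_bay)}
  through step 1 (move(hall,kitchen)): drop {at(kitchen)}, keep {key_at(k1,hall), open(d_hall_kitchen), open(d_kitchen_bay)}, require {at(hall), open(d_hall_kitchen)}
    → {at(hall), key_at(k1,hall), open(d_hall_kitchen), open(d_kitchen_bay)}

== RESULT ==
["at(hall)", "key_at(k1,hall)", "open(d_hall_kitchen)", "open(d_kitchen_bay)"]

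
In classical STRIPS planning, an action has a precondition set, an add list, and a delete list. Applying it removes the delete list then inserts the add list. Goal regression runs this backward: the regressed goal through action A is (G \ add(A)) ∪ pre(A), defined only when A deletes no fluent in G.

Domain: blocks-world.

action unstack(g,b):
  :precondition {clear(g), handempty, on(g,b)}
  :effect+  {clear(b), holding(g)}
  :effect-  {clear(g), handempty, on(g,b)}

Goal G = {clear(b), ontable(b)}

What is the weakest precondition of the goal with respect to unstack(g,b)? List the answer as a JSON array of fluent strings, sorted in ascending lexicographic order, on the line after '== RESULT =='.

Regress:
  G ∩ del = {}  (empty — regression defined)
  G \ add = {clear(b), ontable(b)} \ {clear(b), holding(g)} = {ontable(b)}
  ∪ pre   = {ontable(b)} ∪ {clear(g), handempty, on(g,b)}
          = {clear(g), handempty, on(g,b), ontable(b)}

== RESULT ==
["clear(g)", "handempty", "on(g,b)", "ontable(b)"]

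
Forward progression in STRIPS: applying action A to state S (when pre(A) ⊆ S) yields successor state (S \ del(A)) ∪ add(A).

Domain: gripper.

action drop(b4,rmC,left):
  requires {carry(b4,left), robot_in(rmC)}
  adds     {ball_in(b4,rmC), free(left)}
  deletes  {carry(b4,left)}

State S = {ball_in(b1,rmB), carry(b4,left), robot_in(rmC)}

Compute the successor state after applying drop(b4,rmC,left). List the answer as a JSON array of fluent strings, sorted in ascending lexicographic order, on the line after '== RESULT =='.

Progress:
  pre ⊆ S: {carry(b4,left), robot_in(rmC)} ⊆ S  — applicable
  S \ del = {ball_in(b1,rmB), robot_in(rmC)}
  ∪ add   = {ball_in(b1,rmB), ball_in(b4,rmC), free(left), robot_in(rmC)}

== RESULT ==
["ball_in(b1,rmB)", "ball_in(b4,rmC)", "free(left)", "robot_in(rmC)"]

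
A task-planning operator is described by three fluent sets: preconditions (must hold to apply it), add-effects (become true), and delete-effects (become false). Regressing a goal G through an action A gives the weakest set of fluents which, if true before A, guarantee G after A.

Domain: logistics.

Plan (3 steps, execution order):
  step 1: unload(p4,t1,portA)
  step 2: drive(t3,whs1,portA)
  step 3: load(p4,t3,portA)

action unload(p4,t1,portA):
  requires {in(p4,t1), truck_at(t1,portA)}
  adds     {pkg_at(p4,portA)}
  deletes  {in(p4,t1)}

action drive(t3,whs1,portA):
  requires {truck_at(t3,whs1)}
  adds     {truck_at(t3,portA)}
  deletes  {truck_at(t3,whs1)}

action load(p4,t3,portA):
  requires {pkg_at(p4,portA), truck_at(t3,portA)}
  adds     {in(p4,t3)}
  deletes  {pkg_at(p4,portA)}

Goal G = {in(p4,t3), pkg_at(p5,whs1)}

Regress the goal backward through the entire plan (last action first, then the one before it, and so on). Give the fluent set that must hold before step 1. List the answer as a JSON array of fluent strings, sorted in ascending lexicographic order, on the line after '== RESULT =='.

Regress step by step:
  through step 3 (load(p4,t3,portA)): drop {in(p4,t3)}, keep {pkg_at(p5,whs1)}, require {pkg_at(p4,portA), truck_at(t3,portA)}
    → {pkg_at(p4,portA), pkg_at(p5,whs1), truck_at(t3,portA)}
  through step 2 (drive(t3,whs1,portA)): drop {truck_at(t3,portA)}, keep {pkg_at(p4,portA), pkg_at(p5,whs1)}, require {truck_at(t3,whs1)}
    → {pkg_at(p4,portA), pkg_at(p5,whs1), truck_at(t3,whs1)}
  through step 1 (unload(p4,t1,portA)): drop {pkg_at(p4,portA)}, keep {pkg_at(p5,whs1), truck_at(t3,whs1)}, require {in(p4,t1), truck_at(t1,portA)}
    → {in(p4,t1), pkg_at(p5,whs1), truck_at(t1,portA), truck_at(t3,whs1)}

== RESULT ==
["in(p4,t1)", "pkg_at(p5,whs1)", "truck_at(t1,portA)", "truck_at(t3,whs1)"]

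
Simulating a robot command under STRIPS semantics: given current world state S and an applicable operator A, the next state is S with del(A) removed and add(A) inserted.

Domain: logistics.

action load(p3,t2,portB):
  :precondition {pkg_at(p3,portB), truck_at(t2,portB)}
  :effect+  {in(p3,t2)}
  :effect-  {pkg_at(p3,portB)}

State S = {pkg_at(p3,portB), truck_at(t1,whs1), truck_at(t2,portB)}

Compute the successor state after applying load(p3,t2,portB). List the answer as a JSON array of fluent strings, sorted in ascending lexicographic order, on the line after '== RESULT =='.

Progress:
  pre ⊆ S: {pkg_at(p3,portB), truck_at(t2,portB)} ⊆ S  — applicable
  S \ del = {truck_at(t1,whs1), truck_at(t2,portB)}
  ∪ add   = {in(p3,t2), truck_at(t1,whs1), truck_at(t2,portB)}

== RESULT ==
["in(p3,t2)", "truck_at(t1,whs1)", "truck_at(t2,portB)"]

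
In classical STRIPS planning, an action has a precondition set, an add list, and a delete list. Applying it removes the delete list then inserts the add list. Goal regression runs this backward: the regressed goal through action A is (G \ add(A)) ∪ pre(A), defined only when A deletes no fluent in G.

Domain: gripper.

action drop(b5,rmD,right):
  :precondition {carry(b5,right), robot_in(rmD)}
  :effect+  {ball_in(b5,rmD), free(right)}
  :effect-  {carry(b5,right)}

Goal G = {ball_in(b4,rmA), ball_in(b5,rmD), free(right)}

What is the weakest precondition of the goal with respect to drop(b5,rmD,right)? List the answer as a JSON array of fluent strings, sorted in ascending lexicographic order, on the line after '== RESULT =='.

Regress:
  G ∩ del = {}  (empty — regression defined)
  G \ add = {ball_in(b4,rmA), ball_in(b5,rmD), free(right)} \ {ball_in(b5,rmD), free(right)} = {ball_in(b4,rmA)}
  ∪ pre   = {ball_in(b4,rmA)} ∪ {carry(b5,right), robot_in(rmD)}
          = {ball_in(b4,rmA), carry(b5,right), robot_in(rmD)}

== RESULT ==
["ball_in(b4,rmA)", "carry(b5,right)", "robot_in(rmD)"]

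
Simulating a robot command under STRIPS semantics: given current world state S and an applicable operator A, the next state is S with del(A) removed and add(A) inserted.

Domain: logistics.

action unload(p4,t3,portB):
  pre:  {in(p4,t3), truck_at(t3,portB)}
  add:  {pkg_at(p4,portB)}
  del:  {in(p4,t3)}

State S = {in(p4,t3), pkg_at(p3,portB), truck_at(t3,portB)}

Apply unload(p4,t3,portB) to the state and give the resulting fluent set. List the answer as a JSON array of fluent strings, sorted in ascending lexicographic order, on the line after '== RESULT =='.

Compute (S \ del) ∪ add:
  pre ⊆ S: {in(p4,t3), truck_at(t3,portB)} ⊆ S  — applicable
  S \ del = {pkg_at(p3,portB), truck_at(t3,portB)}
  ∪ add   = {pkg_at(p3,portB), pkg_at(p4,portB), truck_at(t3,portB)}

== RESULT ==
["pkg_at(p3,portB)", "pkg_at(p4,portB)", "truck_at(t3,portB)"]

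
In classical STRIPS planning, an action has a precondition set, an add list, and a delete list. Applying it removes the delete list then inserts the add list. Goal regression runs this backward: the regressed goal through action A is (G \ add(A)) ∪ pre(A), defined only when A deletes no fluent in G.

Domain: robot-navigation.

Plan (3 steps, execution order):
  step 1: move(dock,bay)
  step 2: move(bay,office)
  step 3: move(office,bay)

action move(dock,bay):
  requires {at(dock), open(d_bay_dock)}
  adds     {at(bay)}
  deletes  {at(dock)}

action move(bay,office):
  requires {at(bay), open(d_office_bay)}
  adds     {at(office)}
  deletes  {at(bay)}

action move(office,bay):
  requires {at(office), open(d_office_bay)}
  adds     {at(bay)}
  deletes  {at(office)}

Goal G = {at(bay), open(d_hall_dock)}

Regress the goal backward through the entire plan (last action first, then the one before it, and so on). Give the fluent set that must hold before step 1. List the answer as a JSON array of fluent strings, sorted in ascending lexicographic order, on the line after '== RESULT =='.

Regress step by step:
  through step 3 (move(office,bay)): drop {at(bay)}, keep {open(d_hall_dock)}, require {at(office), open(d_office_bay)}
    → {at(office), open(d_hall_dock), open(d_office_bay)}
  through step 2 (move(bay,office)): drop {at(office)}, keep {open(d_hall_dock), open(d_office_bay)}, require {at(bay), open(d_office_bay)}
    → {at(bay), open(d_hall_dock), open(d_office_bay)}
  through step 1 (move(dock,bay)): drop {at(bay)}, keep {open(d_hall_dock), open(d_office_bay)}, require {at(dock), open(d_bay_dock)}
    → {at(dock), open(d_bay_dock), open(d_hall_dock), open(d_office_bay)}

== RESULT ==
["at(dock)", "open(d_bay_dock)", "open(d_hall_dock)", "open(d_office_bay)"]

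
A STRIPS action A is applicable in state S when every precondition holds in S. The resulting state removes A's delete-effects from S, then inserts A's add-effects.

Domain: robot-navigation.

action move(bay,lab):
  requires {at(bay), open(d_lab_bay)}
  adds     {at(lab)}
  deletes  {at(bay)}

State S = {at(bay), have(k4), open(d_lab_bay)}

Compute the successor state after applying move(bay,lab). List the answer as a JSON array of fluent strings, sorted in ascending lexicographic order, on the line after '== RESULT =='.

Compute (S \ del) ∪ add:
  pre ⊆ S: {at(bay), open(d_lab_bay)} ⊆ S  — applicable
  S \ del = {have(k4), open(d_lab_bay)}
  ∪ add   = {at(lab), have(k4), open(d_lab_bay)}

== RESULT ==
["at(lab)", "have(k4)", "open(d_lab_bay)"]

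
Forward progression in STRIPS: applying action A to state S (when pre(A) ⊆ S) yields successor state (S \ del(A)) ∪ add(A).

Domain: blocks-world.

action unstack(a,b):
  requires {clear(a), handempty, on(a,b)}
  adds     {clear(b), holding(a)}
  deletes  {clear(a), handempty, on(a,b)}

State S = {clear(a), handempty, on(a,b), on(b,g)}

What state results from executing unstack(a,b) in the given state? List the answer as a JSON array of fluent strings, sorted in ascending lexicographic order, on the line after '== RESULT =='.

Compute (S \ del) ∪ add:
  pre ⊆ S: {clear(a), handempty, on(a,b)} ⊆ S  — applicable
  S \ del = {on(b,g)}
  ∪ add   = {clear(b), holding(a), on(b,g)}

== RESULT ==
["clear(b)", "holding(a)", "on(b,g)"]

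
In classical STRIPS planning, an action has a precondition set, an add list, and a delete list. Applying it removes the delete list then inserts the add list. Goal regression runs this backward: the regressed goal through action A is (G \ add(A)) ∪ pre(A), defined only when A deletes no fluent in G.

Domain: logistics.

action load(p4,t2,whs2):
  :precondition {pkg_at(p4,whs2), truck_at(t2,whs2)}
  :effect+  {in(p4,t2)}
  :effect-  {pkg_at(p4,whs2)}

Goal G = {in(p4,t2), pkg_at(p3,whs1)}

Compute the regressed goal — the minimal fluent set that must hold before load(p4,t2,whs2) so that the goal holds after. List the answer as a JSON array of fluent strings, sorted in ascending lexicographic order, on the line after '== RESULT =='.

Regress:
  G ∩ del = {}  (empty — regression defined)
  G \ add = {in(p4,t2), pkg_at(p3,whs1)} \ {in(p4,t2)} = {pkg_at(p3,whs1)}
  ∪ pre   = {pkg_at(p3,whs1)} ∪ {pkg_at(p4,whs2), truck_at(t2,whs2)}
          = {pkg_at(p3,whs1), pkg_at(p4,whs2), truck_at(t2,whs2)}

== RESULT ==
["pkg_at(p3,whs1)", "pkg_at(p4,whs2)", "truck_at(t2,whs2)"]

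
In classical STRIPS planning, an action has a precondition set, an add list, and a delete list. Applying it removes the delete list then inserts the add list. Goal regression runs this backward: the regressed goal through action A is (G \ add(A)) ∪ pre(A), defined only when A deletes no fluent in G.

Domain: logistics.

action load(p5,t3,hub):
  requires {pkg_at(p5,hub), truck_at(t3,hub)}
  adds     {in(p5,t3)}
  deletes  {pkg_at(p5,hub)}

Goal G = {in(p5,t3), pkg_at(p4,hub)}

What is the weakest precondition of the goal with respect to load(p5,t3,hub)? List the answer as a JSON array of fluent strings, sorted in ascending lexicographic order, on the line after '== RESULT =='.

Regress:
  G ∩ del = {}  (empty — regression defined)
  G \ add = {in(p5,t3), pkg_at(p4,hub)} \ {in(p5,t3)} = {pkg_at(p4,hub)}
  ∪ pre   = {pkg_at(p4,hub)} ∪ {pkg_at(p5,hub), truck_at(t3,hub)}
          = {pkg_at(p4,hub), pkg_at(p5,hub), truck_at(t3,hub)}

== RESULT ==
["pkg_at(p4,hub)", "pkg_at(p5,hub)", "truck_at(t3,hub)"]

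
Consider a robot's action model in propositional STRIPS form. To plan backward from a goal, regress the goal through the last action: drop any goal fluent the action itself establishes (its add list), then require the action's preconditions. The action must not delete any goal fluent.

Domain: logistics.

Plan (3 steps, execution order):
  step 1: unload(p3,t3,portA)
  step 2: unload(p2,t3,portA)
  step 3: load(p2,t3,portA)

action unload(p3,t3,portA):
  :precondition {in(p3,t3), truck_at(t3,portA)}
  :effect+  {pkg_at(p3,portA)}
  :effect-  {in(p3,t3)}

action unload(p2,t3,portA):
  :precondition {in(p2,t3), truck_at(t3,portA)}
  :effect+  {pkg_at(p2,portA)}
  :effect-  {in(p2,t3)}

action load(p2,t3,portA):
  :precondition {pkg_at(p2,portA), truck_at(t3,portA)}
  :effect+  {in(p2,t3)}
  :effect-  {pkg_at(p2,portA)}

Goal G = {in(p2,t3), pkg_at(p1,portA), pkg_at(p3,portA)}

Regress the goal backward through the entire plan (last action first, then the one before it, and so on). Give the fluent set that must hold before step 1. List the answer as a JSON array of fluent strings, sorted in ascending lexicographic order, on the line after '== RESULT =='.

Work backward from the goal:
  through step 3 (load(p2,t3,portA)): drop {in(p2,t3)}, keep {pkg_at(p1,portA), pkg_at(p3,portA)}, require {pkg_at(p2,portA), truck_at(t3,portA)}
    → {pkg_at(p1,portA), pkg_at(p2,portA), pkg_at(p3,portA), truck_at(t3,portA)}
  through step 2 (unload(p2,t3,portA)): drop {pkg_at(p2,portA)}, keep {pkg_at(p1,portA), pkg_at(p3,portA), truck_at(t3,portA)}, require {in(p2,t3), truck_at(t3,portA)}
    → {in(p2,t3), pkg_at(p1,portA), pkg_at(p3,portA), truck_at(t3,portA)}
  through step 1 (unload(p3,t3,portA)): drop {pkg_at(p3,portA)}, keep {in(p2,t3), pkg_at(p1,portA), truck_at(t3,portA)}, require {in(p3,t3), truck_at(t3,portA)}
    → {in(p2,t3), in(p3,t3), pkg_at(p1,portA), truck_at(t3,portA)}

== RESULT ==
["in(p2,t3)", "in(p3,t3)", "pkg_at(p1,portA)", "truck_at(t3,portA)"]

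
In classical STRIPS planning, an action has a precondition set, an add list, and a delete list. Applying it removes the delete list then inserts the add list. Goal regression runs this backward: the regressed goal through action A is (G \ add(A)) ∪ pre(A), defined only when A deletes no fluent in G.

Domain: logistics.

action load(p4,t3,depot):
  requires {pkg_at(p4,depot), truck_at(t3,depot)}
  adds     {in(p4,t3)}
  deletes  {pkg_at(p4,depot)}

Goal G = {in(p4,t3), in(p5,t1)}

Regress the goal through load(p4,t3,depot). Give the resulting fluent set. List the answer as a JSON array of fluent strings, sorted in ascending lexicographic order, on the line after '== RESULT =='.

Compute (G \ add) ∪ pre:
  G ∩ del = {}  (empty — regression defined)
  G \ add = {in(p4,t3), in(p5,t1)} \ {in(p4,t3)} = {in(p5,t1)}
  ∪ pre   = {in(p5,t1)} ∪ {pkg_at(p4,depot), truck_at(t3,depot)}
          = {in(p5,t1), pkg_at(p4,depot), truck_at(t3,depot)}

== RESULT ==
["in(p5,t1)", "pkg_at(p4,depot)", "truck_at(t3,depot)"]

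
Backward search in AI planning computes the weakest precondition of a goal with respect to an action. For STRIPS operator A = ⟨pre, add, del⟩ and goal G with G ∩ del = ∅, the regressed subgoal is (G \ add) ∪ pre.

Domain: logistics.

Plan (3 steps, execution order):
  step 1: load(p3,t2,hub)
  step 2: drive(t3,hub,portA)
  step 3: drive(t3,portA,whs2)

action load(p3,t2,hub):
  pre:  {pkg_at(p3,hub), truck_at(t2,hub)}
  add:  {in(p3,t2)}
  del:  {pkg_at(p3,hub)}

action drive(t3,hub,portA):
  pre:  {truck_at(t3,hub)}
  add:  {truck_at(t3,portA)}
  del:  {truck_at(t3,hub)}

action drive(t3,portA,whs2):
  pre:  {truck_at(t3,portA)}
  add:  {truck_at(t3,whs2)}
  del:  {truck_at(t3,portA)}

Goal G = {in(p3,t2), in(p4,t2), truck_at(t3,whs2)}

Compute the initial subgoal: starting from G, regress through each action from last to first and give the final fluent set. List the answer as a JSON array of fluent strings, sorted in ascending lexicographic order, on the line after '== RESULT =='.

Work backward from the goal:
  through step 3 (drive(t3,portA,whs2)): drop {truck_at(t3,whs2)}, keep {in(p3,t2), in(p4,t2)}, require {truck_at(t3,portA)}
    → {in(p3,t2), in(p4,t2), truck_at(t3,portA)}
  through step 2 (drive(t3,hub,portA)): drop {truck_at(t3,portA)}, keep {in(p3,t2), in(p4,t2)}, require {truck_at(t3,hub)}
    → {in(p3,t2), in(p4,t2), truck_at(t3,hub)}
  through step 1 (load(p3,t2,hub)): drop {in(p3,t2)}, keep {in(p4,t2), truck_at(t3,hub)}, require {pkg_at(p3,hub), truck_at(t2,hub)}
    → {in(p4,t2), pkg_at(p3,hub), truck_at(t2,hub), truck_at(t3,hub)}

== RESULT ==
["in(p4,t2)", "pkg_at(p3,hub)", "truck_at(t2,hub)", "truck_at(t3,hub)"]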